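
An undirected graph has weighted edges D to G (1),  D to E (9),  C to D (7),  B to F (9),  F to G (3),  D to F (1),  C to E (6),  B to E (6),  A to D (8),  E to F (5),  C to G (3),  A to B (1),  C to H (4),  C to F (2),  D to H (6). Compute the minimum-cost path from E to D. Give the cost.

6

A few of the E→D routes:
E -> C -> F -> D: 6 + 2 + 1 = 9
E -> D: 9
E -> F -> G -> D: 5 + 3 + 1 = 9
E -> F -> D: 5 + 1 = 6
The minimum is 6.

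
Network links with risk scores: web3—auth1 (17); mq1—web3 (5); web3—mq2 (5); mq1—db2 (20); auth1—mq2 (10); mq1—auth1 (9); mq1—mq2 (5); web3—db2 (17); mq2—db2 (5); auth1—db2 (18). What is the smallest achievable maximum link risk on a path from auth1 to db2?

A few of the auth1→db2 routes:
auth1 → mq2 → db2: max(10, 5) = 10
auth1 → mq1 → mq2 → web3 → db2: max(9, 5, 5, 17) = 17
auth1 → mq2 → web3 → db2: max(10, 5, 17) = 17
auth1 → mq2 → mq1 → web3 → db2: max(10, 5, 5, 17) = 17
auth1 → mq1 → mq2 → db2: max(9, 5, 5) = 9
auth1 → mq1 → web3 → mq2 → db2: max(9, 5, 5, 5) = 9
Best route has worst link 9.

9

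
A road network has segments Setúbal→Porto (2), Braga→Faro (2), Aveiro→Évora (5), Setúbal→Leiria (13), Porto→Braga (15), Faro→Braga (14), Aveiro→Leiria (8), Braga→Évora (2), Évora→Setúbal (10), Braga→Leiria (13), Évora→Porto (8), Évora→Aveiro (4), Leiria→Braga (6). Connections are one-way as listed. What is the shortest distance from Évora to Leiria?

12

Routes from Évora to Leiria:
Évora-Setúbal-Porto-Braga-Leiria: 10 + 2 + 15 + 13 = 40
Évora-Porto-Braga-Leiria: 8 + 15 + 13 = 36
Évora-Aveiro-Leiria: 4 + 8 = 12
Évora-Setúbal-Leiria: 10 + 13 = 23
Shortest: 12 km.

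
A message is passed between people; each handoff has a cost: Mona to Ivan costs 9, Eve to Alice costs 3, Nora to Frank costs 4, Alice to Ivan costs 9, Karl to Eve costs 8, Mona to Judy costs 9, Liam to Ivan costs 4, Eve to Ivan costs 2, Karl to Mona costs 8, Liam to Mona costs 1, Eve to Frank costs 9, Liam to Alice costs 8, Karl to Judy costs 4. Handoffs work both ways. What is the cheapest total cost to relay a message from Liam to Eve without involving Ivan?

Routes from Liam to Eve avoiding Ivan:
Liam→Mona→Judy→Karl→Eve: 1 + 9 + 4 + 8 = 22
Liam→Mona→Karl→Eve: 1 + 8 + 8 = 17
Liam→Alice→Eve: 8 + 3 = 11
Best route has total 11.

11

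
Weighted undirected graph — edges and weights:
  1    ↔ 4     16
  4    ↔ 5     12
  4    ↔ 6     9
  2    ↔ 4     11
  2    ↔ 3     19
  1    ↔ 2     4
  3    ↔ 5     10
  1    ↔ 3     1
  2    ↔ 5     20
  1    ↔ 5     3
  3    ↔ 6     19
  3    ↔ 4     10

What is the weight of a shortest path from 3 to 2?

Checking several routes:
3 - 2: 19
3 - 1 - 5 - 2: 1 + 3 + 20 = 24
3 - 1 - 2: 1 + 4 = 5
3 - 1 - 5 - 4 - 2: 1 + 3 + 12 + 11 = 27
3 - 4 - 2: 10 + 11 = 21
3 - 5 - 1 - 2: 10 + 3 + 4 = 17
The minimum is 5.

5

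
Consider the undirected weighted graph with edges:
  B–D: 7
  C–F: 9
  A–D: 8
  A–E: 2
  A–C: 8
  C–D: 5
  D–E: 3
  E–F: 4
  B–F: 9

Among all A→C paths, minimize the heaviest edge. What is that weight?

A few of the A→C routes:
A→D→C: max(8, 5) = 8
A→C: max(8) = 8
A→E→F→B→D→C: max(2, 4, 9, 7, 5) = 9
A→E→F→C: max(2, 4, 9) = 9
A→E→D→C: max(2, 3, 5) = 5
Best route has worst link 5.

5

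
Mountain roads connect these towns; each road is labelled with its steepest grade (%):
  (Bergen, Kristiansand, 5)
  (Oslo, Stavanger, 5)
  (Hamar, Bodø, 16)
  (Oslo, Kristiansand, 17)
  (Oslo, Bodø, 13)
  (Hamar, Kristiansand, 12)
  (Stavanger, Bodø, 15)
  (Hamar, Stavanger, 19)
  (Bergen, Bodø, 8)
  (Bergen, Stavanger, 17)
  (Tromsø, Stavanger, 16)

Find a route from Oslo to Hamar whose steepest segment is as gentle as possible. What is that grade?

13

Comparing a few candidate routes:
Oslo→Stavanger→Bodø→Bergen→Kristiansand→Hamar: max(5, 15, 8, 5, 12) = 15
Oslo→Bodø→Hamar: max(13, 16) = 16
Oslo→Bodø→Bergen→Kristiansand→Hamar: max(13, 8, 5, 12) = 13
Smallest bottleneck: 13%.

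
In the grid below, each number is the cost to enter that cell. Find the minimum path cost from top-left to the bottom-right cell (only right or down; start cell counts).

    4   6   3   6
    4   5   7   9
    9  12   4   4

Path r0c0→r0c1→r0c2→r1c2→r2c2→r2c3: 4 + 6 + 3 + 7 + 4 + 4 = 28.
(Top row then right column would cost 32.)

28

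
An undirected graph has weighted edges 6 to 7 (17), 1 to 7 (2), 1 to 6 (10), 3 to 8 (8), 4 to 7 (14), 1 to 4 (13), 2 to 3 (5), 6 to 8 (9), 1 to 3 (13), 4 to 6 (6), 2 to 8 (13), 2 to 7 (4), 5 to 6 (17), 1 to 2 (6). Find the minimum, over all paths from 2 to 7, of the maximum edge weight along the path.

Comparing a few candidate routes:
2 → 3 → 8 → 6 → 1 → 7: max(5, 8, 9, 10, 2) = 10
2 → 7: max(4) = 4
2 → 3 → 1 → 7: max(5, 13, 2) = 13
2 → 1 → 7: max(6, 2) = 6
Smallest bottleneck: 4.

4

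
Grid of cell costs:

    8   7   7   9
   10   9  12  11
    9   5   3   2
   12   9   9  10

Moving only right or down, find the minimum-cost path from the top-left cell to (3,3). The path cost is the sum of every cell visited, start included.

Best path: [0,0] [0,1] [1,1] [2,1] [2,2] [2,3] [3,3]
Cost: 8 + 7 + 9 + 5 + 3 + 2 + 10 = 44
(Top row then right column would cost 54.)

44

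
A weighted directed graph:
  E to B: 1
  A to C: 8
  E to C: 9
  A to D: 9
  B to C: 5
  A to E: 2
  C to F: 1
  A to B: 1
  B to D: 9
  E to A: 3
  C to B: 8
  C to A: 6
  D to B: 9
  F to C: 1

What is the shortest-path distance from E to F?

7

Checking several routes:
E-A-B-C-F: 3 + 1 + 5 + 1 = 10
E-C-F: 9 + 1 = 10
E-A-C-F: 3 + 8 + 1 = 12
E-B-C-F: 1 + 5 + 1 = 7
Best route has total 7.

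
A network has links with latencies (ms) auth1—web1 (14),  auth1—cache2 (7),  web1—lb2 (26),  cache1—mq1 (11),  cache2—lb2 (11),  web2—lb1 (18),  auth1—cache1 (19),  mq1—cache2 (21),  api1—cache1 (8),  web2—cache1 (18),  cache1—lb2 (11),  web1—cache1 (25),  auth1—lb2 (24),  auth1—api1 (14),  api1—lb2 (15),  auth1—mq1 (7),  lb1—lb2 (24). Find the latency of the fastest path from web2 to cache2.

40

Checking several routes:
web2 → cache1 → lb2 → cache2: 18 + 11 + 11 = 40
web2 → cache1 → auth1 → cache2: 18 + 19 + 7 = 44
web2 → cache1 → mq1 → cache2: 18 + 11 + 21 = 50
web2 → cache1 → api1 → auth1 → cache2: 18 + 8 + 14 + 7 = 47
web2 → cache1 → mq1 → auth1 → cache2: 18 + 11 + 7 + 7 = 43
Best route has total 40 ms.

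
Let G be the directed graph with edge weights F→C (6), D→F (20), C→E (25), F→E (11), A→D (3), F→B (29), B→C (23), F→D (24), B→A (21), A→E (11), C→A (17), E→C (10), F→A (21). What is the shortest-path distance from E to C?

10

Paths from E to C:
E -> C: 10
Shortest: 10.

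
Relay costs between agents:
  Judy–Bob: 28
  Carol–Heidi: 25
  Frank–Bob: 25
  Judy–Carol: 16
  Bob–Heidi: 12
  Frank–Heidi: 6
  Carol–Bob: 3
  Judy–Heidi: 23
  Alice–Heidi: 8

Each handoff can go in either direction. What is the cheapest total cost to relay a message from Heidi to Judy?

23

Checking several routes:
Heidi → Carol → Judy: 25 + 16 = 41
Heidi → Bob → Carol → Judy: 12 + 3 + 16 = 31
Heidi → Judy: 23
Heidi → Bob → Judy: 12 + 28 = 40
The minimum is 23.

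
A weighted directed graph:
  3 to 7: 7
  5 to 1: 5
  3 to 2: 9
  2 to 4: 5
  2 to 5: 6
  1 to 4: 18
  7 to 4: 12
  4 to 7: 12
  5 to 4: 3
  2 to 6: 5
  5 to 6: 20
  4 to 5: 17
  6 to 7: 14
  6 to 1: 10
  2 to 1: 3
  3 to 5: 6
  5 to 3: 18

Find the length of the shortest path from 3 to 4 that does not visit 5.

14

Some routes from 3 to 4 avoiding 5:
3 → 2 → 1 → 4: 9 + 3 + 18 = 30
3 → 2 → 4: 9 + 5 = 14
3 → 2 → 6 → 7 → 4: 9 + 5 + 14 + 12 = 40
3 → 7 → 4: 7 + 12 = 19
Best route has total 14.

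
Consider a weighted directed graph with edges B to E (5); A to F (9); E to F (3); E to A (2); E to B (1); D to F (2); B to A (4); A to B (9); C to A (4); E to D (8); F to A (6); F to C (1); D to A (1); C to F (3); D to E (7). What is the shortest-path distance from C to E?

18

Routes from C to E:
C -> F -> A -> B -> E: 3 + 6 + 9 + 5 = 23
C -> A -> B -> E: 4 + 9 + 5 = 18
The minimum is 18.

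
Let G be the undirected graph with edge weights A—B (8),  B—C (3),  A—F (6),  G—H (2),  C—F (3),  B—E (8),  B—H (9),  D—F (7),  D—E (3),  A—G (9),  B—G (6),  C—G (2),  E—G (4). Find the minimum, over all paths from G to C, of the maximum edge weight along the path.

2

Checking several routes:
G - B - C: max(6, 3) = 6
G - E - D - F - C: max(4, 3, 7, 3) = 7
G - C: max(2) = 2
The minimum achievable maximum is 2.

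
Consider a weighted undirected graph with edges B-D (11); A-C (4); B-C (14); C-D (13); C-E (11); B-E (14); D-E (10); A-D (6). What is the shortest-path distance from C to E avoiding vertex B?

Paths from C to E avoiding B:
C-A-D-E: 4 + 6 + 10 = 20
C-E: 11
C-D-E: 13 + 10 = 23
The minimum is 11.

11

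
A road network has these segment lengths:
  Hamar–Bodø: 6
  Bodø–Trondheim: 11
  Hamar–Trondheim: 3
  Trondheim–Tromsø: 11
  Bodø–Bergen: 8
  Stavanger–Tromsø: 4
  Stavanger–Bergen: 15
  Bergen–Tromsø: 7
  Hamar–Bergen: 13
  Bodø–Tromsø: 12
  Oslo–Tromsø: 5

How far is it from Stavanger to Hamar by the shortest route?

18

Comparing a few candidate routes:
Stavanger - Tromsø - Bergen - Bodø - Hamar: 4 + 7 + 8 + 6 = 25
Stavanger - Tromsø - Bodø - Hamar: 4 + 12 + 6 = 22
Stavanger - Tromsø - Trondheim - Hamar: 4 + 11 + 3 = 18
Stavanger - Tromsø - Bergen - Hamar: 4 + 7 + 13 = 24
Best route has total 18.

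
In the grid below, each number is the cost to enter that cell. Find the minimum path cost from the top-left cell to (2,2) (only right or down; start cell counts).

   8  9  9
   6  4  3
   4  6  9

30

Best path: (0,0)→(1,0)→(1,1)→(1,2)→(2,2)
Cost: 8 + 6 + 4 + 3 + 9 = 30
(Top row then right column would cost 38.)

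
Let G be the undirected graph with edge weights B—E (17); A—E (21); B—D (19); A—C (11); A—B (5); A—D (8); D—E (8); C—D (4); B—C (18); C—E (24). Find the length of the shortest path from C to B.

16

A few of the C→B routes:
C-A-B: 11 + 5 = 16
C-D-A-B: 4 + 8 + 5 = 17
C-B: 18
C-D-B: 4 + 19 = 23
C-D-E-A-B: 4 + 8 + 21 + 5 = 38
C-D-E-B: 4 + 8 + 17 = 29
Shortest: 16.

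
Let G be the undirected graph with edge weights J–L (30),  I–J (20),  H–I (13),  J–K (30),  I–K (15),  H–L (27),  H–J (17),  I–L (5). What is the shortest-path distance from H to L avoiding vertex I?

27

Candidate routes:
H→L: 27
H→J→L: 17 + 30 = 47
The minimum is 27.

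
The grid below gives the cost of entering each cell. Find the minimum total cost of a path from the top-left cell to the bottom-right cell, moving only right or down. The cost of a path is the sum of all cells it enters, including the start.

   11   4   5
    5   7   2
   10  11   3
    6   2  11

36

Best path: (0,0) → (0,1) → (0,2) → (1,2) → (2,2) → (3,2)
Cost: 11 + 4 + 5 + 2 + 3 + 11 = 36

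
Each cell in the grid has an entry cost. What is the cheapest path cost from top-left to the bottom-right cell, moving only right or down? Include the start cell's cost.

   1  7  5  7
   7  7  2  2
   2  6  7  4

Take r0c0 r0c1 r0c2 r1c2 r1c3 r2c3 for a total of 1 + 7 + 5 + 2 + 2 + 4 = 21.
For comparison, the top-then-right route costs 26.

21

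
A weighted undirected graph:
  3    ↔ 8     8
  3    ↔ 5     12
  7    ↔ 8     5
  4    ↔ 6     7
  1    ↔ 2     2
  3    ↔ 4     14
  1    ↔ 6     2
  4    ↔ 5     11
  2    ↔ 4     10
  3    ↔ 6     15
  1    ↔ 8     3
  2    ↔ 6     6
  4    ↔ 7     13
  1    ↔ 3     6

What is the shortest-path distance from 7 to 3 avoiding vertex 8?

A few of the 7→3 routes:
7-4-6-2-1-3: 13 + 7 + 6 + 2 + 6 = 34
7-4-6-3: 13 + 7 + 15 = 35
7-4-6-1-3: 13 + 7 + 2 + 6 = 28
7-4-3: 13 + 14 = 27
7-4-2-1-3: 13 + 10 + 2 + 6 = 31
Best route has total 27.

27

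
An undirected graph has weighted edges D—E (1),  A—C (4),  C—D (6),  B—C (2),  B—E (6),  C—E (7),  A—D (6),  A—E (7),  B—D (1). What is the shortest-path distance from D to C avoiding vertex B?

Some routes from D to C avoiding B:
D→C: 6
D→A→C: 6 + 4 = 10
D→E→C: 1 + 7 = 8
D→E→A→C: 1 + 7 + 4 = 12
The minimum is 6.

6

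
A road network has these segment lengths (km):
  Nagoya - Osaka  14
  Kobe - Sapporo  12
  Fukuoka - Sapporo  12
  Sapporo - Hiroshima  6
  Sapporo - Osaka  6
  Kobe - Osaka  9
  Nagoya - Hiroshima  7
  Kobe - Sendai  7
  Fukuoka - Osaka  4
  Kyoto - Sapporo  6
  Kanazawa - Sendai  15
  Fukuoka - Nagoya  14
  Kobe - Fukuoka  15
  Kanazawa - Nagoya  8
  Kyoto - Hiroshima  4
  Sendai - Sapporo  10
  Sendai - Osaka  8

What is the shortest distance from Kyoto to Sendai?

16

Some routes from Kyoto to Sendai:
Kyoto→Sapporo→Kobe→Sendai: 6 + 12 + 7 = 25
Kyoto→Hiroshima→Sapporo→Sendai: 4 + 6 + 10 = 20
Kyoto→Sapporo→Osaka→Sendai: 6 + 6 + 8 = 20
Kyoto→Hiroshima→Sapporo→Osaka→Sendai: 4 + 6 + 6 + 8 = 24
Kyoto→Sapporo→Sendai: 6 + 10 = 16
The minimum is 16 km.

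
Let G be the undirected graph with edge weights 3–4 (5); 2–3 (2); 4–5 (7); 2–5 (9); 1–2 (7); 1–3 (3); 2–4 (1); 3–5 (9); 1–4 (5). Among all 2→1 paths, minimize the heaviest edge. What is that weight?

A few of the 2→1 routes:
2 → 3 → 1: max(2, 3) = 3
2 → 4 → 3 → 1: max(1, 5, 3) = 5
2 → 3 → 4 → 1: max(2, 5, 5) = 5
The minimum achievable maximum is 3.

3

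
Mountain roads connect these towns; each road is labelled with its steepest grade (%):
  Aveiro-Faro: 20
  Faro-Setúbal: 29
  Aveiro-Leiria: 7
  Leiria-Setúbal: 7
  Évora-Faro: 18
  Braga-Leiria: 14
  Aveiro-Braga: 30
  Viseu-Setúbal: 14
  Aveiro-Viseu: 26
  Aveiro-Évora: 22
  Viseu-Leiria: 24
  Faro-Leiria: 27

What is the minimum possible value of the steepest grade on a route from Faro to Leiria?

Some routes from Faro to Leiria:
Faro -> Aveiro -> Viseu -> Setúbal -> Leiria: max(20, 26, 14, 7) = 26
Faro -> Évora -> Aveiro -> Leiria: max(18, 22, 7) = 22
Faro -> Aveiro -> Viseu -> Leiria: max(20, 26, 24) = 26
Faro -> Évora -> Aveiro -> Viseu -> Leiria: max(18, 22, 26, 24) = 26
Faro -> Aveiro -> Leiria: max(20, 7) = 20
Smallest bottleneck: 20%.

20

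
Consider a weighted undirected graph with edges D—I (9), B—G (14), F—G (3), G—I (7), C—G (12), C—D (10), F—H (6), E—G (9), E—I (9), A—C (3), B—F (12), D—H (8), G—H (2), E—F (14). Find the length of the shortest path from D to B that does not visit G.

26

Routes from D to B avoiding G:
D - I - E - F - B: 9 + 9 + 14 + 12 = 44
D - H - F - B: 8 + 6 + 12 = 26
Best route has total 26.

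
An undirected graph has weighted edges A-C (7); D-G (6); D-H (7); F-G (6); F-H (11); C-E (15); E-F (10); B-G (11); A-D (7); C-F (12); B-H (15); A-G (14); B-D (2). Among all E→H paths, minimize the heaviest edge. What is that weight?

Comparing a few candidate routes:
E - F - G - D - H: max(10, 6, 6, 7) = 10
E - F - G - B - D - H: max(10, 6, 11, 2, 7) = 11
E - F - C - A - D - H: max(10, 12, 7, 7, 7) = 12
E - F - H: max(10, 11) = 11
Best route has worst link 10.

10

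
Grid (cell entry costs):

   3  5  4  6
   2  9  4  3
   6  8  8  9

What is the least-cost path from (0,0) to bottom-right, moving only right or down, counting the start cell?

Cheapest: [0,0] → [0,1] → [0,2] → [1,2] → [1,3] → [2,3]
  3 + 5 + 4 + 4 + 3 + 9 = 28
For comparison, the top-then-right route costs 30.

28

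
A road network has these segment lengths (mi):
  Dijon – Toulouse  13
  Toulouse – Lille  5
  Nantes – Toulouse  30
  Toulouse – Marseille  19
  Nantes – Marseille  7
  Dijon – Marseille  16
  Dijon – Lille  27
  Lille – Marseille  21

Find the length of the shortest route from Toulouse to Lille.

5

Comparing a few candidate routes:
Toulouse→Lille: 5
Toulouse→Dijon→Lille: 13 + 27 = 40
Toulouse→Marseille→Lille: 19 + 21 = 40
Toulouse→Dijon→Marseille→Lille: 13 + 16 + 21 = 50
Toulouse→Nantes→Marseille→Lille: 30 + 7 + 21 = 58
Shortest: 5 mi.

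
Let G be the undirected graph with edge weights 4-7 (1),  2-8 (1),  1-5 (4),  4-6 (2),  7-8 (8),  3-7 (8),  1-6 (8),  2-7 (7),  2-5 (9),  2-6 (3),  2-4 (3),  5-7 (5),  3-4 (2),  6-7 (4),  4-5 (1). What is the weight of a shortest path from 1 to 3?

7

Checking several routes:
1 → 6 → 4 → 3: 8 + 2 + 2 = 12
1 → 5 → 4 → 3: 4 + 1 + 2 = 7
1 → 5 → 7 → 4 → 3: 4 + 5 + 1 + 2 = 12
1 → 5 → 4 → 7 → 3: 4 + 1 + 1 + 8 = 14
Shortest: 7.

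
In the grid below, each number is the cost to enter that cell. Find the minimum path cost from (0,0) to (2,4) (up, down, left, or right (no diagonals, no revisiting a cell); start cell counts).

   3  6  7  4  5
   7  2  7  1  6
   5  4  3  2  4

Take r0c0→r0c1→r1c1→r2c1→r2c2→r2c3→r2c4 for a total of 3 + 6 + 2 + 4 + 3 + 2 + 4 = 24.

24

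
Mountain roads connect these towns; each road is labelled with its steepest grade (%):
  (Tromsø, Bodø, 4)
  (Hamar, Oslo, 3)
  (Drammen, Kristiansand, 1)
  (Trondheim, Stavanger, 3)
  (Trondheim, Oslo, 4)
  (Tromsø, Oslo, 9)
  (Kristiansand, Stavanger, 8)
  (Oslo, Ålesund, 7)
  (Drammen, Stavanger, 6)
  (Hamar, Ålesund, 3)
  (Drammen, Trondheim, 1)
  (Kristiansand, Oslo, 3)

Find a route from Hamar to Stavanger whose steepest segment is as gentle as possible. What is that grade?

Comparing a few candidate routes:
Hamar → Oslo → Trondheim → Drammen → Stavanger: max(3, 4, 1, 6) = 6
Hamar → Ålesund → Oslo → Trondheim → Drammen → Stavanger: max(3, 7, 4, 1, 6) = 7
Hamar → Ålesund → Oslo → Trondheim → Stavanger: max(3, 7, 4, 3) = 7
Hamar → Oslo → Kristiansand → Drammen → Trondheim → Stavanger: max(3, 3, 1, 1, 3) = 3
Hamar → Oslo → Trondheim → Stavanger: max(3, 4, 3) = 4
Hamar → Oslo → Kristiansand → Drammen → Stavanger: max(3, 3, 1, 6) = 6
Best route has worst link 3%.

3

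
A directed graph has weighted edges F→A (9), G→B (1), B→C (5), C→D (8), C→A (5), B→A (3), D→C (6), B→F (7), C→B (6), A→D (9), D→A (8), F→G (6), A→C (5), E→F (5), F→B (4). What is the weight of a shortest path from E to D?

21

A few of the E→D routes:
E→F→G→B→A→D: 5 + 6 + 1 + 3 + 9 = 24
E→F→B→A→D: 5 + 4 + 3 + 9 = 21
E→F→A→D: 5 + 9 + 9 = 23
E→F→B→C→D: 5 + 4 + 5 + 8 = 22
The minimum is 21.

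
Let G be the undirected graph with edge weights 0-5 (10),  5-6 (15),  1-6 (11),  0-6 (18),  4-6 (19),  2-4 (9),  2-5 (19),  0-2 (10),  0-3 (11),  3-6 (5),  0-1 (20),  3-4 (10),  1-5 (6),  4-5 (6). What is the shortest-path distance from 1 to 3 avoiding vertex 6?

Checking several routes:
1→0→3: 20 + 11 = 31
1→5→2→4→3: 6 + 19 + 9 + 10 = 44
1→5→4→3: 6 + 6 + 10 = 22
1→5→0→3: 6 + 10 + 11 = 27
1→5→4→2→0→3: 6 + 6 + 9 + 10 + 11 = 42
Best route has total 22.

22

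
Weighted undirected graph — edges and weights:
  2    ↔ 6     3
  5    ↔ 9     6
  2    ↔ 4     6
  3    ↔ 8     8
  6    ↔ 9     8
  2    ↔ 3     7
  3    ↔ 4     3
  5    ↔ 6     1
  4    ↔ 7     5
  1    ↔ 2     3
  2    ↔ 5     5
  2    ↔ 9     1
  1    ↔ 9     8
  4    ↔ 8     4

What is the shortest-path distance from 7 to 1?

14

Some routes from 7 to 1:
7-4-3-2-1: 5 + 3 + 7 + 3 = 18
7-4-2-9-1: 5 + 6 + 1 + 8 = 20
7-4-2-1: 5 + 6 + 3 = 14
The minimum is 14.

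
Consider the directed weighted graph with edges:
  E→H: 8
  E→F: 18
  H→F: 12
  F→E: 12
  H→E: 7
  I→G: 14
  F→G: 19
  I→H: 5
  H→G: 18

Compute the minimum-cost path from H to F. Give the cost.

Paths from H to F:
H - F: 12
H - E - F: 7 + 18 = 25
Shortest: 12.

12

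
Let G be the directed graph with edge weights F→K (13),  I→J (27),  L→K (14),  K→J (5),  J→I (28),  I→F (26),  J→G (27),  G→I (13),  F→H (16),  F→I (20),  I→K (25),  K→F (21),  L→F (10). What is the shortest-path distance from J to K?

53

Routes from J to K:
J → G → I → K: 27 + 13 + 25 = 65
J → I → F → K: 28 + 26 + 13 = 67
J → G → I → F → K: 27 + 13 + 26 + 13 = 79
J → I → K: 28 + 25 = 53
Best route has total 53.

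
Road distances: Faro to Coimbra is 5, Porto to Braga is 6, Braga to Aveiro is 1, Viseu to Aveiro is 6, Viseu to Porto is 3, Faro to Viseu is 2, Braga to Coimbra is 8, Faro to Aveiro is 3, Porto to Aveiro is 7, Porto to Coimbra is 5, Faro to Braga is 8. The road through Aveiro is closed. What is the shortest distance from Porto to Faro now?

Checking several routes:
Porto→Coimbra→Faro: 5 + 5 = 10
Porto→Braga→Faro: 6 + 8 = 14
Porto→Viseu→Faro: 3 + 2 = 5
The minimum is 5.

5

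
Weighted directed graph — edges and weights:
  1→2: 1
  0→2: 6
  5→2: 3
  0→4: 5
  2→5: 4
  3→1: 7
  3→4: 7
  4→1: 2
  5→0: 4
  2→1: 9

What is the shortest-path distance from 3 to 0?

Candidate routes:
3 -> 1 -> 2 -> 5 -> 0: 7 + 1 + 4 + 4 = 16
3 -> 4 -> 1 -> 2 -> 5 -> 0: 7 + 2 + 1 + 4 + 4 = 18
Best route has total 16.

16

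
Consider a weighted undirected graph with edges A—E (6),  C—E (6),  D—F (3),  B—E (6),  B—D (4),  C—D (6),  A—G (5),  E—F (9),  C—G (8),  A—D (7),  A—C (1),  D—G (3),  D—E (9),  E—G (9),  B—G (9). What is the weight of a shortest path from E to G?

9

Comparing a few candidate routes:
E -> B -> D -> G: 6 + 4 + 3 = 13
E -> C -> A -> G: 6 + 1 + 5 = 12
E -> A -> G: 6 + 5 = 11
E -> G: 9
E -> D -> G: 9 + 3 = 12
The minimum is 9.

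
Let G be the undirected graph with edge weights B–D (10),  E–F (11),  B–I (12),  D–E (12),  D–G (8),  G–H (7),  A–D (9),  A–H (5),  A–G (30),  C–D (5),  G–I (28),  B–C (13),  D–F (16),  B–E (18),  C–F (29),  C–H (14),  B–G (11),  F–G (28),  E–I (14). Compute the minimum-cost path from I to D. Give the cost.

Checking several routes:
I-B-D: 12 + 10 = 22
I-B-C-D: 12 + 13 + 5 = 30
I-E-D: 14 + 12 = 26
Shortest: 22.

22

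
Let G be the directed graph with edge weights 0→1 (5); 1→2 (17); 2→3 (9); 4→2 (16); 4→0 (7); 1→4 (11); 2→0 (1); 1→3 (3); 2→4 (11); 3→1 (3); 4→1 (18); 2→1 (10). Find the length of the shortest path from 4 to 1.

12

Routes from 4 to 1:
4-1: 18
4-0-1: 7 + 5 = 12
4-2-0-1: 16 + 1 + 5 = 22
4-2-1: 16 + 10 = 26
4-2-3-1: 16 + 9 + 3 = 28
Best route has total 12.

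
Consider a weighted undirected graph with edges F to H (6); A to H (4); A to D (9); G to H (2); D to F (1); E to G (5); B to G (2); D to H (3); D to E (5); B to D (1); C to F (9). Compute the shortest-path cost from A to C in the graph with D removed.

19

Paths from A to C avoiding D:
A→H→F→C: 4 + 6 + 9 = 19
The minimum is 19.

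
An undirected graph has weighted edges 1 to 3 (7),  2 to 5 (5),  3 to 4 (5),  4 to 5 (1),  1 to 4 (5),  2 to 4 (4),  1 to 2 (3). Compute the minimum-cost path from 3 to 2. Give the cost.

A few of the 3→2 routes:
3-1-2: 7 + 3 = 10
3-4-2: 5 + 4 = 9
3-4-5-2: 5 + 1 + 5 = 11
3-4-1-2: 5 + 5 + 3 = 13
Best route has total 9.

9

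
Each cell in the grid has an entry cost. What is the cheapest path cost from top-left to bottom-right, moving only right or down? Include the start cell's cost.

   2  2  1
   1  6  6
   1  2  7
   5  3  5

Take [0,0]→[1,0]→[2,0]→[2,1]→[3,1]→[3,2] for a total of 2 + 1 + 1 + 2 + 3 + 5 = 14.
(Top row then right column would cost 23.)

14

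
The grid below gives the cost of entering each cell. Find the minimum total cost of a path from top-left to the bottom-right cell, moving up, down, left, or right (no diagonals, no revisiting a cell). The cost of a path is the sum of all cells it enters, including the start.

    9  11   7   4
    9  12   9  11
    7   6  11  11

53

Take (0,0) → (0,1) → (0,2) → (0,3) → (1,3) → (2,3) for a total of 9 + 11 + 7 + 4 + 11 + 11 = 53.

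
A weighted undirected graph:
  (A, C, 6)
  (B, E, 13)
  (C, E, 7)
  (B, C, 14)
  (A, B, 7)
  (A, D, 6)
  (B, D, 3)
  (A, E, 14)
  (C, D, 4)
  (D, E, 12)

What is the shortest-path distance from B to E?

13

Some routes from B to E:
B→C→E: 14 + 7 = 21
B→A→C→E: 7 + 6 + 7 = 20
B→D→C→E: 3 + 4 + 7 = 14
B→D→E: 3 + 12 = 15
B→E: 13
Shortest: 13.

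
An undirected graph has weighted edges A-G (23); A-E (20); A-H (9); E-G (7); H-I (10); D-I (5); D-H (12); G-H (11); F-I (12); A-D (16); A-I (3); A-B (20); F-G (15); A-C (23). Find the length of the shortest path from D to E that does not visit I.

A few of the D→E routes:
D-A-H-G-E: 16 + 9 + 11 + 7 = 43
D-H-G-E: 12 + 11 + 7 = 30
D-A-E: 16 + 20 = 36
D-H-A-E: 12 + 9 + 20 = 41
The minimum is 30.

30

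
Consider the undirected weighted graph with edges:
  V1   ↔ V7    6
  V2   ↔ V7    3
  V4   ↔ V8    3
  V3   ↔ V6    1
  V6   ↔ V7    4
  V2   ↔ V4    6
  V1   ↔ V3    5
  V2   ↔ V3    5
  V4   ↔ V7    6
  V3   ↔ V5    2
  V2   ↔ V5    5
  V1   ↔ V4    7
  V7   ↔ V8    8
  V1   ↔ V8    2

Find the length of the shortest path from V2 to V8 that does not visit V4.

A few of the V2→V8 routes:
V2→V3→V1→V8: 5 + 5 + 2 = 12
V2→V7→V1→V8: 3 + 6 + 2 = 11
V2→V7→V8: 3 + 8 = 11
Shortest: 11.

11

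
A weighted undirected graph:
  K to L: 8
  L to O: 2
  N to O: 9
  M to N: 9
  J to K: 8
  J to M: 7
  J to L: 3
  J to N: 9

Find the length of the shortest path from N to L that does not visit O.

12

Comparing a few candidate routes:
N -> M -> J -> L: 9 + 7 + 3 = 19
N -> J -> L: 9 + 3 = 12
N -> J -> K -> L: 9 + 8 + 8 = 25
The minimum is 12.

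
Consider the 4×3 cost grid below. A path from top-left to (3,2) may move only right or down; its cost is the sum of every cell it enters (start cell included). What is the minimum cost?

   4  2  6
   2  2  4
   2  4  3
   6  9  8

23

One optimal route is [0,0]→[0,1]→[1,1]→[1,2]→[2,2]→[3,2].
Its cost is 4 + 2 + 2 + 4 + 3 + 8 = 23.
For comparison, the top-then-right route costs 27.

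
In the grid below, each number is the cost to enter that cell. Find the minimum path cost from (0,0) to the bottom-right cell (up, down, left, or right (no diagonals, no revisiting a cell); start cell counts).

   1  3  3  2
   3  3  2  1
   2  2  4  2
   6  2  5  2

14

Best path: [0,0]→[0,1]→[0,2]→[0,3]→[1,3]→[2,3]→[3,3]
Cost: 1 + 3 + 3 + 2 + 1 + 2 + 2 = 14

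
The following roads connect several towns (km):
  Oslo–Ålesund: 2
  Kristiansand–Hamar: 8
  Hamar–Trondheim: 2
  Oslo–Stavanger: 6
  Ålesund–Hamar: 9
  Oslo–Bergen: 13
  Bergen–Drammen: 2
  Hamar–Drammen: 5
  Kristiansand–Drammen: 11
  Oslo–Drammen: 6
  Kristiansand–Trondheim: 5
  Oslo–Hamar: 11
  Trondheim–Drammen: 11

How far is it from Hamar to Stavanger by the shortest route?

17

Checking several routes:
Hamar -> Trondheim -> Drammen -> Oslo -> Stavanger: 2 + 11 + 6 + 6 = 25
Hamar -> Oslo -> Stavanger: 11 + 6 = 17
Hamar -> Trondheim -> Kristiansand -> Drammen -> Oslo -> Stavanger: 2 + 5 + 11 + 6 + 6 = 30
Hamar -> Ålesund -> Oslo -> Stavanger: 9 + 2 + 6 = 17
Hamar -> Drammen -> Oslo -> Stavanger: 5 + 6 + 6 = 17
Hamar -> Drammen -> Bergen -> Oslo -> Stavanger: 5 + 2 + 13 + 6 = 26
Shortest: 17 km.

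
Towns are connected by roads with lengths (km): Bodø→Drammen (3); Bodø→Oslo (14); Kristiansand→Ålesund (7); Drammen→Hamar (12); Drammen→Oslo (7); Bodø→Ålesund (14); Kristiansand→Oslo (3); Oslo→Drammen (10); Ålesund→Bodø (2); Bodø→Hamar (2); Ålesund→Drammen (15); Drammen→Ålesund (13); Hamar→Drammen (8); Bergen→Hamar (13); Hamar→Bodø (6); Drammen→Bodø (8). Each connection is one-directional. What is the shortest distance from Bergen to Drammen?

Routes from Bergen to Drammen:
Bergen → Hamar → Drammen: 13 + 8 = 21
Bergen → Hamar → Bodø → Drammen: 13 + 6 + 3 = 22
Bergen → Hamar → Bodø → Ålesund → Drammen: 13 + 6 + 14 + 15 = 48
Bergen → Hamar → Bodø → Oslo → Drammen: 13 + 6 + 14 + 10 = 43
Best route has total 21 km.

21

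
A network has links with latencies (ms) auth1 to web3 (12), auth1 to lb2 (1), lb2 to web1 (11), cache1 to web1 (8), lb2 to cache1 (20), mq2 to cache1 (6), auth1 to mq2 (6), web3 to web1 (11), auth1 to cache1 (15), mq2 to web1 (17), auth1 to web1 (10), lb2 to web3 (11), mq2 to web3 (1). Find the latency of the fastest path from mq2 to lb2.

7

Some routes from mq2 to lb2:
mq2→web3→auth1→lb2: 1 + 12 + 1 = 14
mq2→web3→lb2: 1 + 11 = 12
mq2→auth1→lb2: 6 + 1 = 7
Shortest: 7 ms.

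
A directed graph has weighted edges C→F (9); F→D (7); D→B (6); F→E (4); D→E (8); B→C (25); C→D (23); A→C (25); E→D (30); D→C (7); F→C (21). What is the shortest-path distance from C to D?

16

Routes from C to D:
C-F-E-D: 9 + 4 + 30 = 43
C-D: 23
C-F-D: 9 + 7 = 16
Best route has total 16.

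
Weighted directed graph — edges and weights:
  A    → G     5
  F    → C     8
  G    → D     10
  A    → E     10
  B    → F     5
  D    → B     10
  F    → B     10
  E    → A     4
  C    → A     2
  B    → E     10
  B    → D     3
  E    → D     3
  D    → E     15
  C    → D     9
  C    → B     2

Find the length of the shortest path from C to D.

5

Checking several routes:
C → B → D: 2 + 3 = 5
C → B → E → D: 2 + 10 + 3 = 15
C → A → E → D: 2 + 10 + 3 = 15
C → D: 9
Best route has total 5.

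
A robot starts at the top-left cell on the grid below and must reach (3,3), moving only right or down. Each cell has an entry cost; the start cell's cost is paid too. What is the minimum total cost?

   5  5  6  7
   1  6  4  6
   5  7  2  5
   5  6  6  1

24

Cheapest: (0,0) → (1,0) → (1,1) → (1,2) → (2,2) → (2,3) → (3,3)
  5 + 1 + 6 + 4 + 2 + 5 + 1 = 24
(Top row then right column would cost 35.)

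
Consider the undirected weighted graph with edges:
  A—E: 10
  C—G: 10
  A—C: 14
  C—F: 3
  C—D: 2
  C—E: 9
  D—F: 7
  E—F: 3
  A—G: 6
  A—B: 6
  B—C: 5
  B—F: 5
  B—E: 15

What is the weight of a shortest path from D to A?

13

Some routes from D to A:
D -> C -> B -> A: 2 + 5 + 6 = 13
D -> C -> F -> E -> A: 2 + 3 + 3 + 10 = 18
D -> C -> A: 2 + 14 = 16
D -> F -> B -> A: 7 + 5 + 6 = 18
D -> C -> F -> B -> A: 2 + 3 + 5 + 6 = 16
Best route has total 13.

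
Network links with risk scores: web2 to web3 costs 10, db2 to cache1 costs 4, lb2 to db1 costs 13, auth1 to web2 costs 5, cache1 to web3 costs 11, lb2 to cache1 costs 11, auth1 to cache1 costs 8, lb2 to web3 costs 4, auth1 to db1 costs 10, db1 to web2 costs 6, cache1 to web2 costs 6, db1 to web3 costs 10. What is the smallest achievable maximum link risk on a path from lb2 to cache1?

Comparing a few candidate routes:
lb2 - web3 - web2 - db1 - auth1 - cache1: max(4, 10, 6, 10, 8) = 10
lb2 - web3 - web2 - cache1: max(4, 10, 6) = 10
lb2 - web3 - web2 - auth1 - cache1: max(4, 10, 5, 8) = 10
Best route has worst link 10.

10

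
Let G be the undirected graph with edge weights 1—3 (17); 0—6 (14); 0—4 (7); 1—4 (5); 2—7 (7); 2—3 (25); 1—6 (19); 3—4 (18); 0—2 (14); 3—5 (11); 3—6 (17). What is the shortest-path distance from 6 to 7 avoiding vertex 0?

49

Routes from 6 to 7 avoiding 0:
6-1-3-2-7: 19 + 17 + 25 + 7 = 68
6-1-4-3-2-7: 19 + 5 + 18 + 25 + 7 = 74
6-3-2-7: 17 + 25 + 7 = 49
The minimum is 49.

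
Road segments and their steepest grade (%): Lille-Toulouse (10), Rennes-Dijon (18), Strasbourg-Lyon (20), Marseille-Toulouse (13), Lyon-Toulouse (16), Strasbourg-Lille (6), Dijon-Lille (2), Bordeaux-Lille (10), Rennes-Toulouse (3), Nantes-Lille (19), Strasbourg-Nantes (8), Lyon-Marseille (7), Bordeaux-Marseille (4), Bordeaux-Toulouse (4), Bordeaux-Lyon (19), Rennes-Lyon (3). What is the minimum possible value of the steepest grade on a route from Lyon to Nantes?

Checking several routes:
Lyon-Rennes-Toulouse-Bordeaux-Lille-Strasbourg-Nantes: max(3, 3, 4, 10, 6, 8) = 10
Lyon-Rennes-Toulouse-Lille-Strasbourg-Nantes: max(3, 3, 10, 6, 8) = 10
Lyon-Marseille-Bordeaux-Toulouse-Lille-Strasbourg-Nantes: max(7, 4, 4, 10, 6, 8) = 10
Lyon-Marseille-Bordeaux-Lille-Strasbourg-Nantes: max(7, 4, 10, 6, 8) = 10
Smallest bottleneck: 10%.

10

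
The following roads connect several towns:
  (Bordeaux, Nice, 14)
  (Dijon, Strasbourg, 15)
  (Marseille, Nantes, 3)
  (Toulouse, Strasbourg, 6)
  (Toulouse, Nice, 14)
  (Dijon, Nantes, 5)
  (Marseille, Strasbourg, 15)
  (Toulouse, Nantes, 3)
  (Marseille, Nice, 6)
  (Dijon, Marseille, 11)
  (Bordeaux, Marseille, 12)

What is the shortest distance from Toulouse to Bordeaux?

18

A few of the Toulouse→Bordeaux routes:
Toulouse→Nantes→Marseille→Nice→Bordeaux: 3 + 3 + 6 + 14 = 26
Toulouse→Nice→Bordeaux: 14 + 14 = 28
Toulouse→Nice→Marseille→Bordeaux: 14 + 6 + 12 = 32
Toulouse→Nantes→Marseille→Bordeaux: 3 + 3 + 12 = 18
Toulouse→Nantes→Dijon→Marseille→Bordeaux: 3 + 5 + 11 + 12 = 31
The minimum is 18.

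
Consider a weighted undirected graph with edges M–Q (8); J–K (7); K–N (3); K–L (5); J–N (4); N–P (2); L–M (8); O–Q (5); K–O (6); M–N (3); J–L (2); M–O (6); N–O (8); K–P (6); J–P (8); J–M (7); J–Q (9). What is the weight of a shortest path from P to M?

5

Some routes from P to M:
P → J → N → M: 8 + 4 + 3 = 15
P → K → N → M: 6 + 3 + 3 = 12
P → N → M: 2 + 3 = 5
P → J → M: 8 + 7 = 15
P → N → J → M: 2 + 4 + 7 = 13
Best route has total 5.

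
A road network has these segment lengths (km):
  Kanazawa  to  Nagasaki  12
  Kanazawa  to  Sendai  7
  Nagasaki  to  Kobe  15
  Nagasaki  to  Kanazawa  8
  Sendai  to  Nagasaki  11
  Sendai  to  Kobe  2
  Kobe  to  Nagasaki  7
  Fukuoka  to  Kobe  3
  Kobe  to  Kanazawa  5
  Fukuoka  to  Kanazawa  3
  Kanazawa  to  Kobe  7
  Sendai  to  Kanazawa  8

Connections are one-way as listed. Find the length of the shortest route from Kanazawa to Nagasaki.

Paths from Kanazawa to Nagasaki:
Kanazawa → Sendai → Nagasaki: 7 + 11 = 18
Kanazawa → Nagasaki: 12
Kanazawa → Sendai → Kobe → Nagasaki: 7 + 2 + 7 = 16
Kanazawa → Kobe → Nagasaki: 7 + 7 = 14
Shortest: 12 km.

12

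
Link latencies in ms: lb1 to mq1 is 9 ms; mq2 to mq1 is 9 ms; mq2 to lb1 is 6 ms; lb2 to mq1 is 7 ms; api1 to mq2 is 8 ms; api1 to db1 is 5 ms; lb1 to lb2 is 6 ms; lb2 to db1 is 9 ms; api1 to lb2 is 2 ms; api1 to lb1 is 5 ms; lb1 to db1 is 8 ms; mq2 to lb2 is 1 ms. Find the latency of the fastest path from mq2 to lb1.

6

Comparing a few candidate routes:
mq2 -> lb2 -> api1 -> db1 -> lb1: 1 + 2 + 5 + 8 = 16
mq2 -> lb1: 6
mq2 -> lb2 -> api1 -> lb1: 1 + 2 + 5 = 8
mq2 -> api1 -> lb1: 8 + 5 = 13
mq2 -> lb2 -> lb1: 1 + 6 = 7
Best route has total 6 ms.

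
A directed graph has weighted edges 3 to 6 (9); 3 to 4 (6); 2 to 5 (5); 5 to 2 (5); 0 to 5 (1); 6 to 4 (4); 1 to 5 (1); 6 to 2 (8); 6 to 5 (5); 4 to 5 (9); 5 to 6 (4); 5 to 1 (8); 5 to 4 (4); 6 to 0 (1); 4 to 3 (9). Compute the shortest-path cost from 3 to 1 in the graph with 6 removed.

Candidate routes:
3→4→5→1: 6 + 9 + 8 = 23
Best route has total 23.

23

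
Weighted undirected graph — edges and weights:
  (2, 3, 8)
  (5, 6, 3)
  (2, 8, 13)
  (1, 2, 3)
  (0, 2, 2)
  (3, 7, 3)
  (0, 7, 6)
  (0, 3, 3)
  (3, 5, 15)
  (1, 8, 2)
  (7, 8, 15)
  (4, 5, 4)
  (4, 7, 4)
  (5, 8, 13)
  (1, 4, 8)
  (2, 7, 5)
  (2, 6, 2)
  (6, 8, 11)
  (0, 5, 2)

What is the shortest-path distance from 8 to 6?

7

Comparing a few candidate routes:
8→1→2→6: 2 + 3 + 2 = 7
8→6: 11
8→2→6: 13 + 2 = 15
8→1→4→5→6: 2 + 8 + 4 + 3 = 17
8→1→2→0→5→6: 2 + 3 + 2 + 2 + 3 = 12
8→5→6: 13 + 3 = 16
The minimum is 7.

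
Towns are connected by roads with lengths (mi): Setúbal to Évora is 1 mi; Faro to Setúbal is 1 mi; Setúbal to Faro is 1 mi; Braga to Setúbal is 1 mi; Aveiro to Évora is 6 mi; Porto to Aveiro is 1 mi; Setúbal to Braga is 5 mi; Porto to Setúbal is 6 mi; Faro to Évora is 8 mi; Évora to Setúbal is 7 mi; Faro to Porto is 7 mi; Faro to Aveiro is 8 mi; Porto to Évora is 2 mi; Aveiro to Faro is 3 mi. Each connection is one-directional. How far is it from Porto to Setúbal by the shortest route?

5

Routes from Porto to Setúbal:
Porto -> Aveiro -> Faro -> Évora -> Setúbal: 1 + 3 + 8 + 7 = 19
Porto -> Évora -> Setúbal: 2 + 7 = 9
Porto -> Setúbal: 6
Porto -> Aveiro -> Évora -> Setúbal: 1 + 6 + 7 = 14
Porto -> Aveiro -> Faro -> Setúbal: 1 + 3 + 1 = 5
Shortest: 5 mi.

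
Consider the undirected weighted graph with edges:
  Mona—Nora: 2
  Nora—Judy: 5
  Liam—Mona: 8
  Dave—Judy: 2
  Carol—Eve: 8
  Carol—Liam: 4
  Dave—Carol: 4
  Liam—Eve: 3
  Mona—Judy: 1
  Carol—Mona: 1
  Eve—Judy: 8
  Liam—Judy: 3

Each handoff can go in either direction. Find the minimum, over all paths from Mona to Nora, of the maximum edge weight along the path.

2

A few of the Mona→Nora routes:
Mona → Carol → Dave → Judy → Nora: max(1, 4, 2, 5) = 5
Mona → Carol → Liam → Judy → Nora: max(1, 4, 3, 5) = 5
Mona → Carol → Eve → Judy → Nora: max(1, 8, 8, 5) = 8
Mona → Carol → Eve → Liam → Judy → Nora: max(1, 8, 3, 3, 5) = 8
Mona → Nora: max(2) = 2
Mona → Judy → Nora: max(1, 5) = 5
The minimum achievable maximum is 2.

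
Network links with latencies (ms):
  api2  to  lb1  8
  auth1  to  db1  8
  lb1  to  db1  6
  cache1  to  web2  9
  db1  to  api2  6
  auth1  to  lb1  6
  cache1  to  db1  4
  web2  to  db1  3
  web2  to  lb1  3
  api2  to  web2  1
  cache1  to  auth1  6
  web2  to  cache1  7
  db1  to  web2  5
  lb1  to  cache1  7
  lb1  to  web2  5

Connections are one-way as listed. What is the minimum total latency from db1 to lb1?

Routes from db1 to lb1:
db1→web2→lb1: 5 + 3 = 8
db1→web2→cache1→auth1→lb1: 5 + 7 + 6 + 6 = 24
db1→api2→web2→lb1: 6 + 1 + 3 = 10
db1→api2→web2→cache1→auth1→lb1: 6 + 1 + 7 + 6 + 6 = 26
db1→api2→lb1: 6 + 8 = 14
The minimum is 8 ms.

8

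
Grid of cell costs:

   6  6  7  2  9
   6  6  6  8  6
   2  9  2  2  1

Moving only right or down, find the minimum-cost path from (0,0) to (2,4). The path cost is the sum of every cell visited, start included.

28

One optimal route is r0c0→r1c0→r2c0→r2c1→r2c2→r2c3→r2c4.
Its cost is 6 + 6 + 2 + 9 + 2 + 2 + 1 = 28.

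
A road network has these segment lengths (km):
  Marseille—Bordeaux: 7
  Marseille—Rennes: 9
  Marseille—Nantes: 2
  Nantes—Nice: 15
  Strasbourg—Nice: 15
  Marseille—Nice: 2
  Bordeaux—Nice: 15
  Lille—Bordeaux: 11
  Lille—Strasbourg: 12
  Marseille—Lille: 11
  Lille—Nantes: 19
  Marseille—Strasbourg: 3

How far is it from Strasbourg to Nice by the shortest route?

A few of the Strasbourg→Nice routes:
Strasbourg → Marseille → Bordeaux → Nice: 3 + 7 + 15 = 25
Strasbourg → Lille → Bordeaux → Marseille → Nice: 12 + 11 + 7 + 2 = 32
Strasbourg → Marseille → Nice: 3 + 2 = 5
Strasbourg → Marseille → Nantes → Nice: 3 + 2 + 15 = 20
Strasbourg → Lille → Marseille → Nice: 12 + 11 + 2 = 25
Strasbourg → Nice: 15
Best route has total 5 km.

5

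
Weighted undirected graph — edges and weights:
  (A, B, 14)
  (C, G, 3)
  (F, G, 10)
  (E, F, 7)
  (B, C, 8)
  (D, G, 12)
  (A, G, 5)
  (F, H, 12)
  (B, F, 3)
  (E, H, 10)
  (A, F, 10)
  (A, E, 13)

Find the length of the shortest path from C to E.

18

Comparing a few candidate routes:
C-G-A-E: 3 + 5 + 13 = 21
C-G-A-F-E: 3 + 5 + 10 + 7 = 25
C-B-F-H-E: 8 + 3 + 12 + 10 = 33
C-B-F-E: 8 + 3 + 7 = 18
C-G-F-E: 3 + 10 + 7 = 20
C-G-A-B-F-E: 3 + 5 + 14 + 3 + 7 = 32
Best route has total 18.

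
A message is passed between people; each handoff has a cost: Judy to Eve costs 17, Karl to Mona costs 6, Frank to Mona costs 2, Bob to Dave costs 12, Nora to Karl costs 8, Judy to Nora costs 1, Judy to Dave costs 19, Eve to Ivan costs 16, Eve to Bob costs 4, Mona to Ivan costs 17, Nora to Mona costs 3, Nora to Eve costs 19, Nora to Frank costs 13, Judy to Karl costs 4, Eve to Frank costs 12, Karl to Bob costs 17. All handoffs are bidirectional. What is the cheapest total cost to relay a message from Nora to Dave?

20

Comparing a few candidate routes:
Nora → Judy → Dave: 1 + 19 = 20
Nora → Mona → Frank → Eve → Bob → Dave: 3 + 2 + 12 + 4 + 12 = 33
Nora → Mona → Karl → Judy → Dave: 3 + 6 + 4 + 19 = 32
Nora → Karl → Judy → Dave: 8 + 4 + 19 = 31
The minimum is 20.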